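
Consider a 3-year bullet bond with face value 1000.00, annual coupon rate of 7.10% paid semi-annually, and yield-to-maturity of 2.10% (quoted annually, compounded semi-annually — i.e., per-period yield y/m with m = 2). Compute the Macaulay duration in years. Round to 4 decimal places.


Answer: Macaulay duration = 2.7730 years

Derivation:
Coupon per period c = face * coupon_rate / m = 35.500000
Periods per year m = 2; per-period yield y/m = 0.010500
Number of cashflows N = 6
Cashflows (t years, CF_t, discount factor 1/(1+y/m)^(m*t), PV):
  t = 0.5000: CF_t = 35.500000, DF = 0.989609, PV = 35.131123
  t = 1.0000: CF_t = 35.500000, DF = 0.979326, PV = 34.766079
  t = 1.5000: CF_t = 35.500000, DF = 0.969150, PV = 34.404829
  t = 2.0000: CF_t = 35.500000, DF = 0.959080, PV = 34.047332
  t = 2.5000: CF_t = 35.500000, DF = 0.949114, PV = 33.693549
  t = 3.0000: CF_t = 1035.500000, DF = 0.939252, PV = 972.595366
Price P = sum_t PV_t = 1144.638279
Macaulay numerator sum_t t * PV_t:
  t * PV_t at t = 0.5000: 17.565562
  t * PV_t at t = 1.0000: 34.766079
  t * PV_t at t = 1.5000: 51.607243
  t * PV_t at t = 2.0000: 68.094663
  t * PV_t at t = 2.5000: 84.233874
  t * PV_t at t = 3.0000: 2917.786099
Macaulay duration D = (sum_t t * PV_t) / P = 3174.053520 / 1144.638279 = 2.772975


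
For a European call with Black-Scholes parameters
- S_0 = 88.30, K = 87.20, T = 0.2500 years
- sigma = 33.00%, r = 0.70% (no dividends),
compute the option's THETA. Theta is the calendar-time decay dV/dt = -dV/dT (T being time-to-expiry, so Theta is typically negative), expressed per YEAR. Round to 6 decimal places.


Answer: Theta = -11.765454

Derivation:
d1 = 0.1690804648; d2 = 0.0040804648
phi(d1) = 0.3932803215; exp(-qT) = 1.0000000000; exp(-rT) = 0.9982515304
Theta = -S*exp(-qT)*phi(d1)*sigma/(2*sqrt(T)) - r*K*exp(-rT)*N(d2) + q*S*exp(-qT)*N(d1)
N(d1) = 0.5671333247; N(d2) = 0.5016278654; sqrt(T) = 0.5000000000
Term 1 = -88.3000 * 1.0000000000 * 0.3932803215 * 0.3300 / (2 * 0.5000000000) = -11.4597952882
Term 2 = -0.0070 * 87.2000 * 0.9982515304 * 0.5016278654 = -0.3056582788
Term 3 = 0 (no dividend yield, q = 0)
Theta = -11.4597952882 + (-0.3056582788) + (0.0000000000) = -11.765454


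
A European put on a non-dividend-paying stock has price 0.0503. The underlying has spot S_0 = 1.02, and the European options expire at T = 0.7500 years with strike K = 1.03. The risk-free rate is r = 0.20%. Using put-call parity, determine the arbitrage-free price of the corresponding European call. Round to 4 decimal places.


Answer: Call price = 0.0418

Derivation:
Put-call parity: C - P = S_0 * exp(-qT) - K * exp(-rT).
S_0 * exp(-qT) = 1.0200 * 1.00000000 = 1.02000000
K * exp(-rT) = 1.0300 * 0.99850112 = 1.02845616
C = P + S*exp(-qT) - K*exp(-rT)
C = 0.0503 + 1.02000000 - 1.02845616 = 0.0418


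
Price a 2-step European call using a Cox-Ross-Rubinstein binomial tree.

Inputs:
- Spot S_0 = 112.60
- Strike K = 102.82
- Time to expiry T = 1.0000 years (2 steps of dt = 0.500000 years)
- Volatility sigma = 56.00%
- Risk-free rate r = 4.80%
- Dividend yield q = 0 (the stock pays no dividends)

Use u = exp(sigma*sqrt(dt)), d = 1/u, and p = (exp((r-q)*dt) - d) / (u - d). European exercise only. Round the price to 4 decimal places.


dt = T/N = 0.500000
u = exp(sigma*sqrt(dt)) = 1.485839; d = 1/u = 0.673020
p = (exp((r-q)*dt) - d) / (u - d) = 0.432163
Discount per step: exp(-r*dt) = 0.976286
Stock lattice S(k, i) with i counting down-moves:
  k=0: S(0,0) = 112.6000
  k=1: S(1,0) = 167.3055; S(1,1) = 75.7821
  k=2: S(2,0) = 248.5891; S(2,1) = 112.6000; S(2,2) = 51.0029
Terminal payoffs V(N, i) = max(S_T - K, 0):
  V(2,0) = 145.769095; V(2,1) = 9.780000; V(2,2) = 0.000000
Backward induction: V(k, i) = exp(-r*dt) * [p * V(k+1, i) + (1-p) * V(k+1, i+1)].
  V(1,0) = exp(-r*dt) * [p*145.769095 + (1-p)*9.780000] = 66.923808
  V(1,1) = exp(-r*dt) * [p*9.780000 + (1-p)*0.000000] = 4.126321
  V(0,0) = exp(-r*dt) * [p*66.923808 + (1-p)*4.126321] = 30.523622

Answer: Price = V(0,0) = 30.5236


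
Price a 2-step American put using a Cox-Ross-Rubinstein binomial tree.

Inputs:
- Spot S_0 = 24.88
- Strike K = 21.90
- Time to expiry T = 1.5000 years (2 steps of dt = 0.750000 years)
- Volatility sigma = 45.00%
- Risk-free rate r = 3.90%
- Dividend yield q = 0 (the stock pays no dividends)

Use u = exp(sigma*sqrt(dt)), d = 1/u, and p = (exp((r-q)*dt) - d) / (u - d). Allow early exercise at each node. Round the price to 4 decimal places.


dt = T/N = 0.750000
u = exp(sigma*sqrt(dt)) = 1.476555; d = 1/u = 0.677252
p = (exp((r-q)*dt) - d) / (u - d) = 0.440922
Discount per step: exp(-r*dt) = 0.971174
Stock lattice S(k, i) with i counting down-moves:
  k=0: S(0,0) = 24.8800
  k=1: S(1,0) = 36.7367; S(1,1) = 16.8500
  k=2: S(2,0) = 54.2437; S(2,1) = 24.8800; S(2,2) = 11.4117
Terminal payoffs V(N, i) = max(K - S_T, 0):
  V(2,0) = 0.000000; V(2,1) = 0.000000; V(2,2) = 10.488274
Backward induction: V(k, i) = exp(-r*dt) * [p * V(k+1, i) + (1-p) * V(k+1, i+1)]; then take max(V_cont, immediate exercise) for American.
  V(1,0) = exp(-r*dt) * [p*0.000000 + (1-p)*0.000000] = 0.000000; exercise = 0.000000; V(1,0) = max -> 0.000000
  V(1,1) = exp(-r*dt) * [p*0.000000 + (1-p)*10.488274] = 5.694736; exercise = 5.049963; V(1,1) = max -> 5.694736
  V(0,0) = exp(-r*dt) * [p*0.000000 + (1-p)*5.694736] = 3.092026; exercise = 0.000000; V(0,0) = max -> 3.092026

Answer: Price = V(0,0) = 3.0920


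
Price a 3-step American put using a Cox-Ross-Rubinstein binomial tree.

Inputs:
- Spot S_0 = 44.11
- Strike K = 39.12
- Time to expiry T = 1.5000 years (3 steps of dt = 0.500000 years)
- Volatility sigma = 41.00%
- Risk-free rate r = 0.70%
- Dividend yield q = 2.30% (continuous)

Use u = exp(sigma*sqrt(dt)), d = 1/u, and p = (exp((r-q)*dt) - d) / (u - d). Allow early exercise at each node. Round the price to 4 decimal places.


dt = T/N = 0.500000
u = exp(sigma*sqrt(dt)) = 1.336312; d = 1/u = 0.748328
p = (exp((r-q)*dt) - d) / (u - d) = 0.414473
Discount per step: exp(-r*dt) = 0.996506
Stock lattice S(k, i) with i counting down-moves:
  k=0: S(0,0) = 44.1100
  k=1: S(1,0) = 58.9447; S(1,1) = 33.0088
  k=2: S(2,0) = 78.7686; S(2,1) = 44.1100; S(2,2) = 24.7014
  k=3: S(3,0) = 105.2594; S(3,1) = 58.9447; S(3,2) = 33.0088; S(3,3) = 18.4847
Terminal payoffs V(N, i) = max(K - S_T, 0):
  V(3,0) = 0.000000; V(3,1) = 0.000000; V(3,2) = 6.111248; V(3,3) = 20.635267
Backward induction: V(k, i) = exp(-r*dt) * [p * V(k+1, i) + (1-p) * V(k+1, i+1)]; then take max(V_cont, immediate exercise) for American.
  V(2,0) = exp(-r*dt) * [p*0.000000 + (1-p)*0.000000] = 0.000000; exercise = 0.000000; V(2,0) = max -> 0.000000
  V(2,1) = exp(-r*dt) * [p*0.000000 + (1-p)*6.111248] = 3.565796; exercise = 0.000000; V(2,1) = max -> 3.565796
  V(2,2) = exp(-r*dt) * [p*6.111248 + (1-p)*20.635267] = 14.564382; exercise = 14.418624; V(2,2) = max -> 14.564382
  V(1,0) = exp(-r*dt) * [p*0.000000 + (1-p)*3.565796] = 2.080573; exercise = 0.000000; V(1,0) = max -> 2.080573
  V(1,1) = exp(-r*dt) * [p*3.565796 + (1-p)*14.564382] = 9.970801; exercise = 6.111248; V(1,1) = max -> 9.970801
  V(0,0) = exp(-r*dt) * [p*2.080573 + (1-p)*9.970801] = 6.677100; exercise = 0.000000; V(0,0) = max -> 6.677100

Answer: Price = V(0,0) = 6.6771


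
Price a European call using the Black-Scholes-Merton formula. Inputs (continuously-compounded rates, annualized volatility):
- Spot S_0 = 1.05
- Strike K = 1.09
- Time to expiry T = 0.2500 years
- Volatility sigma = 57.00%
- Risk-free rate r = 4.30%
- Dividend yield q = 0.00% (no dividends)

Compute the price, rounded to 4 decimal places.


d1 = (ln(S/K) + (r - q + 0.5*sigma^2) * T) / (sigma * sqrt(T)) = 0.04903498
d2 = d1 - sigma * sqrt(T) = -0.23596502
exp(-rT) = 0.98930757; exp(-qT) = 1.00000000
C = S_0 * exp(-qT) * N(d1) - K * exp(-rT) * N(d2)
N(d1) = 0.51955429; N(d2) = 0.40672991
C = 1.0500 * 1.00000000 * 0.51955429 - 1.0900 * 0.98930757 * 0.40672991 = 0.1069

Answer: Price = 0.1069


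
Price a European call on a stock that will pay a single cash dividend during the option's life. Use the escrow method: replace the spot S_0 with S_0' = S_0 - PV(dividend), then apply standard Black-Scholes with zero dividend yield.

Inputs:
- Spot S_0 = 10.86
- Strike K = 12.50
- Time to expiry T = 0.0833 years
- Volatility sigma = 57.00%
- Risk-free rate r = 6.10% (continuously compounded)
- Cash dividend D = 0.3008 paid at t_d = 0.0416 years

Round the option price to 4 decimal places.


PV(D) = D * exp(-r * t_d) = 0.3008 * 0.99746562 = 0.30003766
S_0' = S_0 - PV(D) = 10.8600 - 0.30003766 = 10.55996234
d1 = (ln(S_0'/K) + (r + sigma^2/2)*T) / (sigma*sqrt(T)) = -0.91206493
d2 = d1 - sigma*sqrt(T) = -1.07657684
exp(-rT) = 0.99493159
N(d1) = 0.18086727; N(d2) = 0.14083468
C = S_0' * N(d1) - K * exp(-rT) * N(d2) = 10.55996234 * 0.18086727 - 12.5000 * 0.99493159 * 0.14083468 = 0.1584

Answer: Price = 0.1584


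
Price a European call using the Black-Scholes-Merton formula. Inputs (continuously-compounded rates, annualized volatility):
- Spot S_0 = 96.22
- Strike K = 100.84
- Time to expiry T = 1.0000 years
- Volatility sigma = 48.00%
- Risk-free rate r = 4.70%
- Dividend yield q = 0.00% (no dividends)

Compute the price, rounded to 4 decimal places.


d1 = (ln(S/K) + (r - q + 0.5*sigma^2) * T) / (sigma * sqrt(T)) = 0.24021278
d2 = d1 - sigma * sqrt(T) = -0.23978722
exp(-rT) = 0.95408740; exp(-qT) = 1.00000000
C = S_0 * exp(-qT) * N(d1) - K * exp(-rT) * N(d2)
N(d1) = 0.59491735; N(d2) = 0.40524761
C = 96.2200 * 1.00000000 * 0.59491735 - 100.8400 * 0.95408740 * 0.40524761 = 18.2540

Answer: Price = 18.2540


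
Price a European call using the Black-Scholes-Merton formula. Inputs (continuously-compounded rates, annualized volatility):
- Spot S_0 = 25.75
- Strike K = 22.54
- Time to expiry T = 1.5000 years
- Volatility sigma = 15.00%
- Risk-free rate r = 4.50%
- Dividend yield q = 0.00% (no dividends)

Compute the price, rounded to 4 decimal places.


d1 = (ln(S/K) + (r - q + 0.5*sigma^2) * T) / (sigma * sqrt(T)) = 1.18401867
d2 = d1 - sigma * sqrt(T) = 1.00030694
exp(-rT) = 0.93472772; exp(-qT) = 1.00000000
C = S_0 * exp(-qT) * N(d1) - K * exp(-rT) * N(d2)
N(d1) = 0.88179716; N(d2) = 0.84141900
C = 25.7500 * 1.00000000 * 0.88179716 - 22.5400 * 0.93472772 * 0.84141900 = 4.9786

Answer: Price = 4.9786


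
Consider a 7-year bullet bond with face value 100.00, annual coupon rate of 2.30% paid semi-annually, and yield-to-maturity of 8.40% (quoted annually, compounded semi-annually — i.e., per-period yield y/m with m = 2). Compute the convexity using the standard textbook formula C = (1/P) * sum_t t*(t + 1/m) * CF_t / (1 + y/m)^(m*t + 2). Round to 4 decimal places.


Coupon per period c = face * coupon_rate / m = 1.150000
Periods per year m = 2; per-period yield y/m = 0.042000
Number of cashflows N = 14
Cashflows (t years, CF_t, discount factor 1/(1+y/m)^(m*t), PV):
  t = 0.5000: CF_t = 1.150000, DF = 0.959693, PV = 1.103647
  t = 1.0000: CF_t = 1.150000, DF = 0.921010, PV = 1.059162
  t = 1.5000: CF_t = 1.150000, DF = 0.883887, PV = 1.016470
  t = 2.0000: CF_t = 1.150000, DF = 0.848260, PV = 0.975499
  t = 2.5000: CF_t = 1.150000, DF = 0.814069, PV = 0.936180
  t = 3.0000: CF_t = 1.150000, DF = 0.781257, PV = 0.898445
  t = 3.5000: CF_t = 1.150000, DF = 0.749766, PV = 0.862231
  t = 4.0000: CF_t = 1.150000, DF = 0.719545, PV = 0.827477
  t = 4.5000: CF_t = 1.150000, DF = 0.690543, PV = 0.794124
  t = 5.0000: CF_t = 1.150000, DF = 0.662709, PV = 0.762115
  t = 5.5000: CF_t = 1.150000, DF = 0.635997, PV = 0.731397
  t = 6.0000: CF_t = 1.150000, DF = 0.610362, PV = 0.701916
  t = 6.5000: CF_t = 1.150000, DF = 0.585760, PV = 0.673624
  t = 7.0000: CF_t = 101.150000, DF = 0.562150, PV = 56.861436
Price P = sum_t PV_t = 68.203724
Convexity numerator sum_t t*(t + 1/m) * CF_t / (1+y/m)^(m*t + 2):
  t = 0.5000: term = 0.508235
  t = 1.0000: term = 1.463249
  t = 1.5000: term = 2.808539
  t = 2.0000: term = 4.492225
  t = 2.5000: term = 6.466735
  t = 3.0000: term = 8.688512
  t = 3.5000: term = 11.117737
  t = 4.0000: term = 13.718074
  t = 4.5000: term = 16.456423
  t = 5.0000: term = 19.302693
  t = 5.5000: term = 22.229589
  t = 6.0000: term = 25.212411
  t = 6.5000: term = 28.228867
  t = 7.0000: term = 2749.423796
Convexity = (1/P) * sum = 2910.117087 / 68.203724 = 42.668009

Answer: Convexity = 42.6680


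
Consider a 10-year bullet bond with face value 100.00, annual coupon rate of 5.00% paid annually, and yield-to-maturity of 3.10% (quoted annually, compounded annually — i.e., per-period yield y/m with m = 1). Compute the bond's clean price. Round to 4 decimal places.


Coupon per period c = face * coupon_rate / m = 5.000000
Periods per year m = 1; per-period yield y/m = 0.031000
Number of cashflows N = 10
Cashflows (t years, CF_t, discount factor 1/(1+y/m)^(m*t), PV):
  t = 1.0000: CF_t = 5.000000, DF = 0.969932, PV = 4.849661
  t = 2.0000: CF_t = 5.000000, DF = 0.940768, PV = 4.703841
  t = 3.0000: CF_t = 5.000000, DF = 0.912481, PV = 4.562407
  t = 4.0000: CF_t = 5.000000, DF = 0.885045, PV = 4.425225
  t = 5.0000: CF_t = 5.000000, DF = 0.858434, PV = 4.292168
  t = 6.0000: CF_t = 5.000000, DF = 0.832622, PV = 4.163111
  t = 7.0000: CF_t = 5.000000, DF = 0.807587, PV = 4.037935
  t = 8.0000: CF_t = 5.000000, DF = 0.783305, PV = 3.916523
  t = 9.0000: CF_t = 5.000000, DF = 0.759752, PV = 3.798761
  t = 10.0000: CF_t = 105.000000, DF = 0.736908, PV = 77.375354
Price P = sum_t PV_t = 116.124986

Answer: Price = 116.1250


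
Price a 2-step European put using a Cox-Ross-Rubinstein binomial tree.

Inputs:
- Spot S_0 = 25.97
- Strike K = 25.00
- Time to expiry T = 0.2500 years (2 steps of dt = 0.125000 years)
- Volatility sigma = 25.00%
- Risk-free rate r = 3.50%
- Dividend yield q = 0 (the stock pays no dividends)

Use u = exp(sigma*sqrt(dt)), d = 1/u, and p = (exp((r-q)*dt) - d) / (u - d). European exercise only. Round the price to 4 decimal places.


dt = T/N = 0.125000
u = exp(sigma*sqrt(dt)) = 1.092412; d = 1/u = 0.915405
p = (exp((r-q)*dt) - d) / (u - d) = 0.502688
Discount per step: exp(-r*dt) = 0.995635
Stock lattice S(k, i) with i counting down-moves:
  k=0: S(0,0) = 25.9700
  k=1: S(1,0) = 28.3699; S(1,1) = 23.7731
  k=2: S(2,0) = 30.9917; S(2,1) = 25.9700; S(2,2) = 21.7620
Terminal payoffs V(N, i) = max(K - S_T, 0):
  V(2,0) = 0.000000; V(2,1) = 0.000000; V(2,2) = 3.238000
Backward induction: V(k, i) = exp(-r*dt) * [p * V(k+1, i) + (1-p) * V(k+1, i+1)].
  V(1,0) = exp(-r*dt) * [p*0.000000 + (1-p)*0.000000] = 0.000000
  V(1,1) = exp(-r*dt) * [p*0.000000 + (1-p)*3.238000] = 1.603267
  V(0,0) = exp(-r*dt) * [p*0.000000 + (1-p)*1.603267] = 0.793843

Answer: Price = V(0,0) = 0.7938


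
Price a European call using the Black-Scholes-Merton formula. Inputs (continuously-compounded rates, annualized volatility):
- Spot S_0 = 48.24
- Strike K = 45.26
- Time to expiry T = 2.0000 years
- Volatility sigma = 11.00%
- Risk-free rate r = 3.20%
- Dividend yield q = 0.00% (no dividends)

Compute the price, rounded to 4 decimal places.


d1 = (ln(S/K) + (r - q + 0.5*sigma^2) * T) / (sigma * sqrt(T)) = 0.89908571
d2 = d1 - sigma * sqrt(T) = 0.74352222
exp(-rT) = 0.93800500; exp(-qT) = 1.00000000
C = S_0 * exp(-qT) * N(d1) - K * exp(-rT) * N(d2)
N(d1) = 0.81569649; N(d2) = 0.77141721
C = 48.2400 * 1.00000000 * 0.81569649 - 45.2600 * 0.93800500 * 0.77141721 = 6.5994

Answer: Price = 6.5994


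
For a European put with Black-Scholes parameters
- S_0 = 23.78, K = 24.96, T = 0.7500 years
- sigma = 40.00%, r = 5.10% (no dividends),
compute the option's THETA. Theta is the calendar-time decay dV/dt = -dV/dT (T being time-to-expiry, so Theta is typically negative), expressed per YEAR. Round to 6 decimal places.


d1 = 0.1438189560; d2 = -0.2025912056
phi(d1) = 0.3948377021; exp(-qT) = 1.0000000000; exp(-rT) = 0.9624722927
Theta = -S*exp(-qT)*phi(d1)*sigma/(2*sqrt(T)) + r*K*exp(-rT)*N(-d2) - q*S*exp(-qT)*N(-d1)
N(-d1) = 0.4428217169; N(-d2) = 0.5802727178; sqrt(T) = 0.8660254038
Term 1 = -23.7800 * 1.0000000000 * 0.3948377021 * 0.4000 / (2 * 0.8660254038) = -2.1683522249
Term 2 = 0.0510 * 24.9600 * 0.9624722927 * 0.5802727178 = 0.7109435940
Term 3 = 0 (no dividend yield, q = 0)
Theta = -2.1683522249 + (0.7109435940) + (0.0000000000) = -1.457409

Answer: Theta = -1.457409


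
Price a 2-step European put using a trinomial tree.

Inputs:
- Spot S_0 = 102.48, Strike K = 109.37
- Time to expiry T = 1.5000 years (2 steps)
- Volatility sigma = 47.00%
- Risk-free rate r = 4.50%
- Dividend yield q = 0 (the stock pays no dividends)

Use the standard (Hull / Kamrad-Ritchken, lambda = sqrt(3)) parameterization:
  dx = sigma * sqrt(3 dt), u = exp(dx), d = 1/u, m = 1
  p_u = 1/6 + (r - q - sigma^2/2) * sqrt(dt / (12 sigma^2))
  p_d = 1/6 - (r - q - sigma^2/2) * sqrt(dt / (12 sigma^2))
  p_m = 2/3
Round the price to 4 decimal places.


Answer: Price = V(0,0) = 21.1536

Derivation:
dt = T/N = 0.750000; dx = sigma*sqrt(3*dt) = 0.705000
u = exp(dx) = 2.023847; d = 1/u = 0.494109
p_u = 0.131853, p_m = 0.666667, p_d = 0.201480
Discount per step: exp(-r*dt) = 0.966813
Stock lattice S(k, j) with j the centered position index:
  k=0: S(0,+0) = 102.4800
  k=1: S(1,-1) = 50.6362; S(1,+0) = 102.4800; S(1,+1) = 207.4038
  k=2: S(2,-2) = 25.0198; S(2,-1) = 50.6362; S(2,+0) = 102.4800; S(2,+1) = 207.4038; S(2,+2) = 419.7535
Terminal payoffs V(N, j) = max(K - S_T, 0):
  V(2,-2) = 84.350196; V(2,-1) = 58.733753; V(2,+0) = 6.890000; V(2,+1) = 0.000000; V(2,+2) = 0.000000
Backward induction: V(k, j) = exp(-r*dt) * [p_u * V(k+1, j+1) + p_m * V(k+1, j) + p_d * V(k+1, j-1)]
  V(1,-1) = exp(-r*dt) * [p_u*6.890000 + p_m*58.733753 + p_d*84.350196] = 55.165607
  V(1,+0) = exp(-r*dt) * [p_u*0.000000 + p_m*6.890000 + p_d*58.733753] = 15.881878
  V(1,+1) = exp(-r*dt) * [p_u*0.000000 + p_m*0.000000 + p_d*6.890000] = 1.342131
  V(0,+0) = exp(-r*dt) * [p_u*1.342131 + p_m*15.881878 + p_d*55.165607] = 21.153559


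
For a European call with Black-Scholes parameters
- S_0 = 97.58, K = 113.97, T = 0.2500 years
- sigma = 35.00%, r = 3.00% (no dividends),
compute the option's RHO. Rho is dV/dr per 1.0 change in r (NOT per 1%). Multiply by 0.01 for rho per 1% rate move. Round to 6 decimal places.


Answer: Rho = 4.968865

Derivation:
d1 = -0.7568582942; d2 = -0.9318582942
phi(d1) = 0.2995853965; exp(-qT) = 1.0000000000; exp(-rT) = 0.9925280548
N(d2) = 0.1757048818
Rho = K*T*exp(-rT)*N(d2) = 113.9700 * 0.2500 * 0.9925280548 * 0.1757048818 = 4.968865


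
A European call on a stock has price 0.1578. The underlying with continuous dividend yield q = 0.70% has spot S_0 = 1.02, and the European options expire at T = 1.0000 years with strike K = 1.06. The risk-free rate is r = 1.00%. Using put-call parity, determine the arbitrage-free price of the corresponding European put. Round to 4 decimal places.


Put-call parity: C - P = S_0 * exp(-qT) - K * exp(-rT).
S_0 * exp(-qT) = 1.0200 * 0.99302444 = 1.01288493
K * exp(-rT) = 1.0600 * 0.99004983 = 1.04945282
P = C - S*exp(-qT) + K*exp(-rT)
P = 0.1578 - 1.01288493 + 1.04945282 = 0.1944

Answer: Put price = 0.1944


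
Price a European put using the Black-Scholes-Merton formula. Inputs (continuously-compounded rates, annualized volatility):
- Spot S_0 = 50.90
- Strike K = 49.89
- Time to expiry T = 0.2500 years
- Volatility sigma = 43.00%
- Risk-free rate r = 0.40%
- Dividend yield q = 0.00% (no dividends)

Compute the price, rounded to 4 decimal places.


Answer: Price = 3.8027

Derivation:
d1 = (ln(S/K) + (r - q + 0.5*sigma^2) * T) / (sigma * sqrt(T)) = 0.20537136
d2 = d1 - sigma * sqrt(T) = -0.00962864
exp(-rT) = 0.99900050; exp(-qT) = 1.00000000
P = K * exp(-rT) * N(-d2) - S_0 * exp(-qT) * N(-d1)
N(-d1) = 0.41864100; N(-d2) = 0.50384121
P = 49.8900 * 0.99900050 * 0.50384121 - 50.9000 * 1.00000000 * 0.41864100 = 3.8027


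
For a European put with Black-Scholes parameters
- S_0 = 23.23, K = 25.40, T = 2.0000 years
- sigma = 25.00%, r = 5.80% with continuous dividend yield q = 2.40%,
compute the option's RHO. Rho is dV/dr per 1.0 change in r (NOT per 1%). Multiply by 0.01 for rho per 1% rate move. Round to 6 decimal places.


d1 = 0.1165181097; d2 = -0.2370352809
phi(d1) = 0.3962433374; exp(-qT) = 0.9531337871; exp(-rT) = 0.8904752233
N(-d2) = 0.5936852901
Rho = -K*T*exp(-rT)*N(-d2) = -25.4000 * 2.0000 * 0.8904752233 * 0.5936852901 = -26.856032

Answer: Rho = -26.856032


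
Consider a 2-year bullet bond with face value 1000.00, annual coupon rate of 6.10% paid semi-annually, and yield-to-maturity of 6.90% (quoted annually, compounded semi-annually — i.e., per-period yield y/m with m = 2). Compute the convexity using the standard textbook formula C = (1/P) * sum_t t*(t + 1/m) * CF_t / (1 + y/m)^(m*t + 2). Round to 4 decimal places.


Answer: Convexity = 4.3994

Derivation:
Coupon per period c = face * coupon_rate / m = 30.500000
Periods per year m = 2; per-period yield y/m = 0.034500
Number of cashflows N = 4
Cashflows (t years, CF_t, discount factor 1/(1+y/m)^(m*t), PV):
  t = 0.5000: CF_t = 30.500000, DF = 0.966651, PV = 29.482842
  t = 1.0000: CF_t = 30.500000, DF = 0.934413, PV = 28.499606
  t = 1.5000: CF_t = 30.500000, DF = 0.903251, PV = 27.549160
  t = 2.0000: CF_t = 1030.500000, DF = 0.873128, PV = 899.758620
Price P = sum_t PV_t = 985.290227
Convexity numerator sum_t t*(t + 1/m) * CF_t / (1+y/m)^(m*t + 2):
  t = 0.5000: term = 13.774580
  t = 1.0000: term = 39.945616
  t = 1.5000: term = 77.226903
  t = 2.0000: term = 4203.732094
Convexity = (1/P) * sum = 4334.679193 / 985.290227 = 4.399393


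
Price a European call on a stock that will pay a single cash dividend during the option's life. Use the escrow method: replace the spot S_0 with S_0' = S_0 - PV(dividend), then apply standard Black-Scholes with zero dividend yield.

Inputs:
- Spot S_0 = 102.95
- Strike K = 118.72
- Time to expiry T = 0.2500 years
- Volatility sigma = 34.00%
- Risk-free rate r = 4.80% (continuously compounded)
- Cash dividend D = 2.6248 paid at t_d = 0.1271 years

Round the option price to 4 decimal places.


Answer: Price = 1.7854

Derivation:
PV(D) = D * exp(-r * t_d) = 2.6248 * 0.99391777 = 2.60883537
S_0' = S_0 - PV(D) = 102.9500 - 2.60883537 = 100.34116463
d1 = (ln(S_0'/K) + (r + sigma^2/2)*T) / (sigma*sqrt(T)) = -0.83377502
d2 = d1 - sigma*sqrt(T) = -1.00377502
exp(-rT) = 0.98807171
N(d1) = 0.20220389; N(d2) = 0.15774353
C = S_0' * N(d1) - K * exp(-rT) * N(d2) = 100.34116463 * 0.20220389 - 118.7200 * 0.98807171 * 0.15774353 = 1.7854


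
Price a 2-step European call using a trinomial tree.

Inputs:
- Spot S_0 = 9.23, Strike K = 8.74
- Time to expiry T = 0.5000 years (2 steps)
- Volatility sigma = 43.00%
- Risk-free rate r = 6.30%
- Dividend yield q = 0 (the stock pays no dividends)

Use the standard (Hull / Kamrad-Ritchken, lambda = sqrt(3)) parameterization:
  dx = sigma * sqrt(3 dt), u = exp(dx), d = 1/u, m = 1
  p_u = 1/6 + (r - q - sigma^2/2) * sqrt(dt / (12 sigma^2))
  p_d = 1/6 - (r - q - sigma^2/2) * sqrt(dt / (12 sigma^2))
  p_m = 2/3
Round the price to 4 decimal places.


dt = T/N = 0.250000; dx = sigma*sqrt(3*dt) = 0.372391
u = exp(dx) = 1.451200; d = 1/u = 0.689085
p_u = 0.156781, p_m = 0.666667, p_d = 0.176552
Discount per step: exp(-r*dt) = 0.984373
Stock lattice S(k, j) with j the centered position index:
  k=0: S(0,+0) = 9.2300
  k=1: S(1,-1) = 6.3603; S(1,+0) = 9.2300; S(1,+1) = 13.3946
  k=2: S(2,-2) = 4.3828; S(2,-1) = 6.3603; S(2,+0) = 9.2300; S(2,+1) = 13.3946; S(2,+2) = 19.4382
Terminal payoffs V(N, j) = max(S_T - K, 0):
  V(2,-2) = 0.000000; V(2,-1) = 0.000000; V(2,+0) = 0.490000; V(2,+1) = 4.654578; V(2,+2) = 10.698213
Backward induction: V(k, j) = exp(-r*dt) * [p_u * V(k+1, j+1) + p_m * V(k+1, j) + p_d * V(k+1, j-1)]
  V(1,-1) = exp(-r*dt) * [p_u*0.490000 + p_m*0.000000 + p_d*0.000000] = 0.075622
  V(1,+0) = exp(-r*dt) * [p_u*4.654578 + p_m*0.490000 + p_d*0.000000] = 1.039909
  V(1,+1) = exp(-r*dt) * [p_u*10.698213 + p_m*4.654578 + p_d*0.490000] = 4.790789
  V(0,+0) = exp(-r*dt) * [p_u*4.790789 + p_m*1.039909 + p_d*0.075622] = 1.434950

Answer: Price = V(0,0) = 1.4350


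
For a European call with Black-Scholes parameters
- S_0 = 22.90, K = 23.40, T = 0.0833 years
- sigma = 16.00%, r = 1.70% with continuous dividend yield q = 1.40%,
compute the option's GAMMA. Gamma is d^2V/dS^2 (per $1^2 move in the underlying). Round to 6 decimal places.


Answer: Gamma = 0.342163

Derivation:
d1 = -0.4392270754; d2 = -0.4854058584
phi(d1) = 0.3622579525; exp(-qT) = 0.9988344797; exp(-rT) = 0.9985849022
Gamma = exp(-qT) * phi(d1) / (S * sigma * sqrt(T)) = 0.9988344797 * 0.3622579525 / (22.9000 * 0.1600 * 0.2886173938) = 0.342163


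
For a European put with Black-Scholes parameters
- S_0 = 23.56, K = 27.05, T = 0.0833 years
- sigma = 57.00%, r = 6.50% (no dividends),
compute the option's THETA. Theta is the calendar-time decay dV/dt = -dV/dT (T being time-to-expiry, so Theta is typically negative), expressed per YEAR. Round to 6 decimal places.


d1 = -0.7245071696; d2 = -0.8890190840
phi(d1) = 0.3068507357; exp(-qT) = 1.0000000000; exp(-rT) = 0.9946001320
Theta = -S*exp(-qT)*phi(d1)*sigma/(2*sqrt(T)) + r*K*exp(-rT)*N(-d2) - q*S*exp(-qT)*N(-d1)
N(-d1) = 0.7656227864; N(-d2) = 0.8130035882; sqrt(T) = 0.2886173938
Term 1 = -23.5600 * 1.0000000000 * 0.3068507357 * 0.5700 / (2 * 0.2886173938) = -7.1387934137
Term 2 = 0.0650 * 27.0500 * 0.9946001320 * 0.8130035882 = 1.4217446444
Term 3 = 0 (no dividend yield, q = 0)
Theta = -7.1387934137 + (1.4217446444) + (0.0000000000) = -5.717049

Answer: Theta = -5.717049


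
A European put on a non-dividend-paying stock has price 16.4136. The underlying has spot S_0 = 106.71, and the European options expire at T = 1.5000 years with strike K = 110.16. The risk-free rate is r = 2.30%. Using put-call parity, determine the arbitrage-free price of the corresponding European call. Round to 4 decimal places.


Answer: Call price = 16.6993

Derivation:
Put-call parity: C - P = S_0 * exp(-qT) - K * exp(-rT).
S_0 * exp(-qT) = 106.7100 * 1.00000000 = 106.71000000
K * exp(-rT) = 110.1600 * 0.96608834 = 106.42429150
C = P + S*exp(-qT) - K*exp(-rT)
C = 16.4136 + 106.71000000 - 106.42429150 = 16.6993


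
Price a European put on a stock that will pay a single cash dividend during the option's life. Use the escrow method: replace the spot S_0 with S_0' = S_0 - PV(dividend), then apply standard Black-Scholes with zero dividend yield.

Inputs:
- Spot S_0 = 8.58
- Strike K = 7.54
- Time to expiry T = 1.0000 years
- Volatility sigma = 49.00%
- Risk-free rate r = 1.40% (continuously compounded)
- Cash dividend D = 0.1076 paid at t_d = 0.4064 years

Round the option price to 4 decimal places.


Answer: Price = 1.0738

Derivation:
PV(D) = D * exp(-r * t_d) = 0.1076 * 0.99432656 = 0.10698954
S_0' = S_0 - PV(D) = 8.5800 - 0.10698954 = 8.47301046
d1 = (ln(S_0'/K) + (r + sigma^2/2)*T) / (sigma*sqrt(T)) = 0.51166059
d2 = d1 - sigma*sqrt(T) = 0.02166059
exp(-rT) = 0.98609754
N(-d1) = 0.30444429; N(-d2) = 0.49135935
P = K * exp(-rT) * N(-d2) - S_0' * N(-d1) = 7.5400 * 0.98609754 * 0.49135935 - 8.47301046 * 0.30444429 = 1.0738


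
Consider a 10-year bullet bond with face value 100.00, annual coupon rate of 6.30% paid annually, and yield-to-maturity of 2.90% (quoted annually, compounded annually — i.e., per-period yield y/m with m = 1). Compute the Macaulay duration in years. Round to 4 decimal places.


Answer: Macaulay duration = 8.0194 years

Derivation:
Coupon per period c = face * coupon_rate / m = 6.300000
Periods per year m = 1; per-period yield y/m = 0.029000
Number of cashflows N = 10
Cashflows (t years, CF_t, discount factor 1/(1+y/m)^(m*t), PV):
  t = 1.0000: CF_t = 6.300000, DF = 0.971817, PV = 6.122449
  t = 2.0000: CF_t = 6.300000, DF = 0.944429, PV = 5.949902
  t = 3.0000: CF_t = 6.300000, DF = 0.917812, PV = 5.782218
  t = 4.0000: CF_t = 6.300000, DF = 0.891946, PV = 5.619259
  t = 5.0000: CF_t = 6.300000, DF = 0.866808, PV = 5.460893
  t = 6.0000: CF_t = 6.300000, DF = 0.842379, PV = 5.306990
  t = 7.0000: CF_t = 6.300000, DF = 0.818639, PV = 5.157425
  t = 8.0000: CF_t = 6.300000, DF = 0.795567, PV = 5.012075
  t = 9.0000: CF_t = 6.300000, DF = 0.773146, PV = 4.870821
  t = 10.0000: CF_t = 106.300000, DF = 0.751357, PV = 79.869234
Price P = sum_t PV_t = 129.151265
Macaulay numerator sum_t t * PV_t:
  t * PV_t at t = 1.0000: 6.122449
  t * PV_t at t = 2.0000: 11.899804
  t * PV_t at t = 3.0000: 17.346653
  t * PV_t at t = 4.0000: 22.477036
  t * PV_t at t = 5.0000: 27.304466
  t * PV_t at t = 6.0000: 31.841942
  t * PV_t at t = 7.0000: 36.101975
  t * PV_t at t = 8.0000: 40.096599
  t * PV_t at t = 9.0000: 43.837390
  t * PV_t at t = 10.0000: 798.692336
Macaulay duration D = (sum_t t * PV_t) / P = 1035.720649 / 129.151265 = 8.019439


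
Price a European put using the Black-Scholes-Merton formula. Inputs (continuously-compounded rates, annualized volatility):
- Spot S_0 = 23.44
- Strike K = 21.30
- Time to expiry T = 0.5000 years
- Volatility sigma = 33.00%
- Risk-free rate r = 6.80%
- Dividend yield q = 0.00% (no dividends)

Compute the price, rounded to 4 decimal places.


d1 = (ln(S/K) + (r - q + 0.5*sigma^2) * T) / (sigma * sqrt(T)) = 0.67265950
d2 = d1 - sigma * sqrt(T) = 0.43931427
exp(-rT) = 0.96657150; exp(-qT) = 1.00000000
P = K * exp(-rT) * N(-d2) - S_0 * exp(-qT) * N(-d1)
N(-d1) = 0.25058197; N(-d2) = 0.33021692
P = 21.3000 * 0.96657150 * 0.33021692 - 23.4400 * 1.00000000 * 0.25058197 = 0.9249

Answer: Price = 0.9249


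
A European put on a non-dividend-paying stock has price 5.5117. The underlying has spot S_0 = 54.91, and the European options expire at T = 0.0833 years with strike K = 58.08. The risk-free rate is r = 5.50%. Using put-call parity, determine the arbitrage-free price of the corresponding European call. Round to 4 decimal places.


Put-call parity: C - P = S_0 * exp(-qT) - K * exp(-rT).
S_0 * exp(-qT) = 54.9100 * 1.00000000 = 54.91000000
K * exp(-rT) = 58.0800 * 0.99542898 = 57.81451510
C = P + S*exp(-qT) - K*exp(-rT)
C = 5.5117 + 54.91000000 - 57.81451510 = 2.6072

Answer: Call price = 2.6072


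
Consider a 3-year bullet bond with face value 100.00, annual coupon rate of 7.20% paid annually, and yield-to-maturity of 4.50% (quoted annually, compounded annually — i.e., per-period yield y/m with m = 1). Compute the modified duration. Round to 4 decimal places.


Coupon per period c = face * coupon_rate / m = 7.200000
Periods per year m = 1; per-period yield y/m = 0.045000
Number of cashflows N = 3
Cashflows (t years, CF_t, discount factor 1/(1+y/m)^(m*t), PV):
  t = 1.0000: CF_t = 7.200000, DF = 0.956938, PV = 6.889952
  t = 2.0000: CF_t = 7.200000, DF = 0.915730, PV = 6.593256
  t = 3.0000: CF_t = 107.200000, DF = 0.876297, PV = 93.938996
Price P = sum_t PV_t = 107.422204
First compute Macaulay numerator sum_t t * PV_t:
  t * PV_t at t = 1.0000: 6.889952
  t * PV_t at t = 2.0000: 13.186511
  t * PV_t at t = 3.0000: 281.816988
Macaulay duration D = 301.893451 / 107.422204 = 2.810345
Modified duration = D / (1 + y/m) = 2.810345 / (1 + 0.045000) = 2.689325

Answer: Modified duration = 2.6893


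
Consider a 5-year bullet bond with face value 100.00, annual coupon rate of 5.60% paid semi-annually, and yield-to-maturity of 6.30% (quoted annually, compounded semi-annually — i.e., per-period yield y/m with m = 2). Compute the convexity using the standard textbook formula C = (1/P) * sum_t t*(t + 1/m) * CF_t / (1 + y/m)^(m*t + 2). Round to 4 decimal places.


Answer: Convexity = 21.8836

Derivation:
Coupon per period c = face * coupon_rate / m = 2.800000
Periods per year m = 2; per-period yield y/m = 0.031500
Number of cashflows N = 10
Cashflows (t years, CF_t, discount factor 1/(1+y/m)^(m*t), PV):
  t = 0.5000: CF_t = 2.800000, DF = 0.969462, PV = 2.714493
  t = 1.0000: CF_t = 2.800000, DF = 0.939856, PV = 2.631598
  t = 1.5000: CF_t = 2.800000, DF = 0.911155, PV = 2.551234
  t = 2.0000: CF_t = 2.800000, DF = 0.883330, PV = 2.473325
  t = 2.5000: CF_t = 2.800000, DF = 0.856355, PV = 2.397794
  t = 3.0000: CF_t = 2.800000, DF = 0.830204, PV = 2.324570
  t = 3.5000: CF_t = 2.800000, DF = 0.804851, PV = 2.253582
  t = 4.0000: CF_t = 2.800000, DF = 0.780272, PV = 2.184762
  t = 4.5000: CF_t = 2.800000, DF = 0.756444, PV = 2.118044
  t = 5.0000: CF_t = 102.800000, DF = 0.733344, PV = 75.387752
Price P = sum_t PV_t = 97.037154
Convexity numerator sum_t t*(t + 1/m) * CF_t / (1+y/m)^(m*t + 2):
  t = 0.5000: term = 1.275617
  t = 1.0000: term = 3.709987
  t = 1.5000: term = 7.193382
  t = 2.0000: term = 11.622850
  t = 2.5000: term = 16.901867
  t = 3.0000: term = 22.940003
  t = 3.5000: term = 29.652613
  t = 4.0000: term = 36.960532
  t = 4.5000: term = 44.789787
  t = 5.0000: term = 1948.475820
Convexity = (1/P) * sum = 2123.522458 / 97.037154 = 21.883602


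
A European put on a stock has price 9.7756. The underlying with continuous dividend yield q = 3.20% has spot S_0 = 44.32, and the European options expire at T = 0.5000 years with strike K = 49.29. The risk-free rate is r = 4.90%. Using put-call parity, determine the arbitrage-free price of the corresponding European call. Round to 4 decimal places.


Put-call parity: C - P = S_0 * exp(-qT) - K * exp(-rT).
S_0 * exp(-qT) = 44.3200 * 0.98412732 = 43.61652282
K * exp(-rT) = 49.2900 * 0.97579769 = 48.09706809
C = P + S*exp(-qT) - K*exp(-rT)
C = 9.7756 + 43.61652282 - 48.09706809 = 5.2951

Answer: Call price = 5.2951


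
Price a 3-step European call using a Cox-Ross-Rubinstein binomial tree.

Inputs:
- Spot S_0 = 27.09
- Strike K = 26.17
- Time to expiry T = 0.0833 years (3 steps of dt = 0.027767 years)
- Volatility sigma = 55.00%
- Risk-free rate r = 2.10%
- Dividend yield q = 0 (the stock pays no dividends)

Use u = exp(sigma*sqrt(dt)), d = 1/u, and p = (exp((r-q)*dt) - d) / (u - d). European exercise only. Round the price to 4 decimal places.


Answer: Price = V(0,0) = 2.3136

Derivation:
dt = T/N = 0.027767
u = exp(sigma*sqrt(dt)) = 1.095979; d = 1/u = 0.912426
p = (exp((r-q)*dt) - d) / (u - d) = 0.480282
Discount per step: exp(-r*dt) = 0.999417
Stock lattice S(k, i) with i counting down-moves:
  k=0: S(0,0) = 27.0900
  k=1: S(1,0) = 29.6901; S(1,1) = 24.7176
  k=2: S(2,0) = 32.5397; S(2,1) = 27.0900; S(2,2) = 22.5530
  k=3: S(3,0) = 35.6629; S(3,1) = 29.6901; S(3,2) = 24.7176; S(3,3) = 20.5779
Terminal payoffs V(N, i) = max(S_T - K, 0):
  V(3,0) = 9.492854; V(3,1) = 3.520080; V(3,2) = 0.000000; V(3,3) = 0.000000
Backward induction: V(k, i) = exp(-r*dt) * [p * V(k+1, i) + (1-p) * V(k+1, i+1)].
  V(2,0) = exp(-r*dt) * [p*9.492854 + (1-p)*3.520080] = 6.384969
  V(2,1) = exp(-r*dt) * [p*3.520080 + (1-p)*0.000000] = 1.689644
  V(2,2) = exp(-r*dt) * [p*0.000000 + (1-p)*0.000000] = 0.000000
  V(1,0) = exp(-r*dt) * [p*6.384969 + (1-p)*1.689644] = 3.942423
  V(1,1) = exp(-r*dt) * [p*1.689644 + (1-p)*0.000000] = 0.811032
  V(0,0) = exp(-r*dt) * [p*3.942423 + (1-p)*0.811032] = 2.313632


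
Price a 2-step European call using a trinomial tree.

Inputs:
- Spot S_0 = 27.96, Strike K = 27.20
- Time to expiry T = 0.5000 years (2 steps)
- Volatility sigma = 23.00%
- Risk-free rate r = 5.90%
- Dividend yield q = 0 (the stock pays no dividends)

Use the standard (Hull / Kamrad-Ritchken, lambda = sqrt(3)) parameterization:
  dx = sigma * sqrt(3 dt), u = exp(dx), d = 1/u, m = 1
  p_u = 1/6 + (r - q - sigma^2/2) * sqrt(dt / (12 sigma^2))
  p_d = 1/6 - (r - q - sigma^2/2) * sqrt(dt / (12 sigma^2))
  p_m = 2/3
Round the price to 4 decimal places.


Answer: Price = V(0,0) = 2.5359

Derivation:
dt = T/N = 0.250000; dx = sigma*sqrt(3*dt) = 0.199186
u = exp(dx) = 1.220409; d = 1/u = 0.819398
p_u = 0.187094, p_m = 0.666667, p_d = 0.146240
Discount per step: exp(-r*dt) = 0.985358
Stock lattice S(k, j) with j the centered position index:
  k=0: S(0,+0) = 27.9600
  k=1: S(1,-1) = 22.9104; S(1,+0) = 27.9600; S(1,+1) = 34.1226
  k=2: S(2,-2) = 18.7727; S(2,-1) = 22.9104; S(2,+0) = 27.9600; S(2,+1) = 34.1226; S(2,+2) = 41.6436
Terminal payoffs V(N, j) = max(S_T - K, 0):
  V(2,-2) = 0.000000; V(2,-1) = 0.000000; V(2,+0) = 0.760000; V(2,+1) = 6.922629; V(2,+2) = 14.443555
Backward induction: V(k, j) = exp(-r*dt) * [p_u * V(k+1, j+1) + p_m * V(k+1, j) + p_d * V(k+1, j-1)]
  V(1,-1) = exp(-r*dt) * [p_u*0.760000 + p_m*0.000000 + p_d*0.000000] = 0.140109
  V(1,+0) = exp(-r*dt) * [p_u*6.922629 + p_m*0.760000 + p_d*0.000000] = 1.775464
  V(1,+1) = exp(-r*dt) * [p_u*14.443555 + p_m*6.922629 + p_d*0.760000] = 7.319758
  V(0,+0) = exp(-r*dt) * [p_u*7.319758 + p_m*1.775464 + p_d*0.140109] = 2.535929


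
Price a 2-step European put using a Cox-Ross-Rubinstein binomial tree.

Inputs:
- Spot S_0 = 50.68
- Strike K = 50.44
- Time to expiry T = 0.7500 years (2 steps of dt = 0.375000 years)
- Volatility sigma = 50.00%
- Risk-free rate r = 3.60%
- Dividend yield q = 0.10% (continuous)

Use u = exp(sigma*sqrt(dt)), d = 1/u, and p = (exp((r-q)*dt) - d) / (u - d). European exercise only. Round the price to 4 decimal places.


Answer: Price = V(0,0) = 6.8792

Derivation:
dt = T/N = 0.375000
u = exp(sigma*sqrt(dt)) = 1.358235; d = 1/u = 0.736250
p = (exp((r-q)*dt) - d) / (u - d) = 0.445287
Discount per step: exp(-r*dt) = 0.986591
Stock lattice S(k, i) with i counting down-moves:
  k=0: S(0,0) = 50.6800
  k=1: S(1,0) = 68.8354; S(1,1) = 37.3131
  k=2: S(2,0) = 93.4946; S(2,1) = 50.6800; S(2,2) = 27.4718
Terminal payoffs V(N, i) = max(K - S_T, 0):
  V(2,0) = 0.000000; V(2,1) = 0.000000; V(2,2) = 22.968230
Backward induction: V(k, i) = exp(-r*dt) * [p * V(k+1, i) + (1-p) * V(k+1, i+1)].
  V(1,0) = exp(-r*dt) * [p*0.000000 + (1-p)*0.000000] = 0.000000
  V(1,1) = exp(-r*dt) * [p*0.000000 + (1-p)*22.968230] = 12.569936
  V(0,0) = exp(-r*dt) * [p*0.000000 + (1-p)*12.569936] = 6.879211


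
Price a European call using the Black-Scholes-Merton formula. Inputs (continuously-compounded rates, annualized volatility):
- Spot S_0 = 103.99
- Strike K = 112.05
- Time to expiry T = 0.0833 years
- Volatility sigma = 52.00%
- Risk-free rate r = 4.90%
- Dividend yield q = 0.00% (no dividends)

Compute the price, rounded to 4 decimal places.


d1 = (ln(S/K) + (r - q + 0.5*sigma^2) * T) / (sigma * sqrt(T)) = -0.39516382
d2 = d1 - sigma * sqrt(T) = -0.54524487
exp(-rT) = 0.99592662; exp(-qT) = 1.00000000
C = S_0 * exp(-qT) * N(d1) - K * exp(-rT) * N(d2)
N(d1) = 0.34636099; N(d2) = 0.29279256
C = 103.9900 * 1.00000000 * 0.34636099 - 112.0500 * 0.99592662 * 0.29279256 = 3.3443

Answer: Price = 3.3443


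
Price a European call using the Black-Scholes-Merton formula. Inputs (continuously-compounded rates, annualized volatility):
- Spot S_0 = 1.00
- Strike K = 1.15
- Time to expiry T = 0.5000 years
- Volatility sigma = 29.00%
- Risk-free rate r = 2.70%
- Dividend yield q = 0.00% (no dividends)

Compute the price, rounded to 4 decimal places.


Answer: Price = 0.0358

Derivation:
d1 = (ln(S/K) + (r - q + 0.5*sigma^2) * T) / (sigma * sqrt(T)) = -0.51319831
d2 = d1 - sigma * sqrt(T) = -0.71825928
exp(-rT) = 0.98659072; exp(-qT) = 1.00000000
C = S_0 * exp(-qT) * N(d1) - K * exp(-rT) * N(d2)
N(d1) = 0.30390630; N(d2) = 0.23629872
C = 1.0000 * 1.00000000 * 0.30390630 - 1.1500 * 0.98659072 * 0.23629872 = 0.0358


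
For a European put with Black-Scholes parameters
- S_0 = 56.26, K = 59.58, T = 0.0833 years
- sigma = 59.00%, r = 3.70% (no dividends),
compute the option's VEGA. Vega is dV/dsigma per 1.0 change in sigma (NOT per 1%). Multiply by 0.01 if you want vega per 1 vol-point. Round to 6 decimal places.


Answer: Vega = 6.303712

Derivation:
d1 = -0.2334665499; d2 = -0.4037508122
phi(d1) = 0.3882165998; exp(-qT) = 1.0000000000; exp(-rT) = 0.9969226448
Vega = S * exp(-qT) * phi(d1) * sqrt(T) = 56.2600 * 1.0000000000 * 0.3882165998 * 0.2886173938 = 6.303712


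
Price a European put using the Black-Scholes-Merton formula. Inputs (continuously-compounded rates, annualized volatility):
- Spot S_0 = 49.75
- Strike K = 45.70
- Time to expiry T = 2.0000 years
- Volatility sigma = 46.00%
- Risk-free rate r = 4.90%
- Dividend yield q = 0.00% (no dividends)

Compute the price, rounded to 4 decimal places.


d1 = (ln(S/K) + (r - q + 0.5*sigma^2) * T) / (sigma * sqrt(T)) = 0.60643963
d2 = d1 - sigma * sqrt(T) = -0.04409861
exp(-rT) = 0.90664890; exp(-qT) = 1.00000000
P = K * exp(-rT) * N(-d2) - S_0 * exp(-qT) * N(-d1)
N(-d1) = 0.27211143; N(-d2) = 0.51758710
P = 45.7000 * 0.90664890 * 0.51758710 - 49.7500 * 1.00000000 * 0.27211143 = 7.9081

Answer: Price = 7.9081


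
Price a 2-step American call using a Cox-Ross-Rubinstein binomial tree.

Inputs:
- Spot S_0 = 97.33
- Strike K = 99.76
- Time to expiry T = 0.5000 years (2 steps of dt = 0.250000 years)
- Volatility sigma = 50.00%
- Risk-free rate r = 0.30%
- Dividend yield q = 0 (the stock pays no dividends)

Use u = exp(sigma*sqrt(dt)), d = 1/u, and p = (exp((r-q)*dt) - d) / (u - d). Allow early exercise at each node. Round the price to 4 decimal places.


Answer: Price = V(0,0) = 11.6990

Derivation:
dt = T/N = 0.250000
u = exp(sigma*sqrt(dt)) = 1.284025; d = 1/u = 0.778801
p = (exp((r-q)*dt) - d) / (u - d) = 0.439309
Discount per step: exp(-r*dt) = 0.999250
Stock lattice S(k, i) with i counting down-moves:
  k=0: S(0,0) = 97.3300
  k=1: S(1,0) = 124.9742; S(1,1) = 75.8007
  k=2: S(2,0) = 160.4700; S(2,1) = 97.3300; S(2,2) = 59.0336
Terminal payoffs V(N, i) = max(S_T - K, 0):
  V(2,0) = 60.710041; V(2,1) = 0.000000; V(2,2) = 0.000000
Backward induction: V(k, i) = exp(-r*dt) * [p * V(k+1, i) + (1-p) * V(k+1, i+1)]; then take max(V_cont, immediate exercise) for American.
  V(1,0) = exp(-r*dt) * [p*60.710041 + (1-p)*0.000000] = 26.650445; exercise = 25.214194; V(1,0) = max -> 26.650445
  V(1,1) = exp(-r*dt) * [p*0.000000 + (1-p)*0.000000] = 0.000000; exercise = 0.000000; V(1,1) = max -> 0.000000
  V(0,0) = exp(-r*dt) * [p*26.650445 + (1-p)*0.000000] = 11.698990; exercise = 0.000000; V(0,0) = max -> 11.698990
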